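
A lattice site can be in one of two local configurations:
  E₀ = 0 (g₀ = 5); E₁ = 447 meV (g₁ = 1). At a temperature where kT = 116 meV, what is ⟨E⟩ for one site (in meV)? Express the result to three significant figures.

1.89 meV

Eᵢ/kT = 0, 3.8534.
Z = Σ gᵢe^(−Eᵢ/kT) = 5·e^(−0) + 1·e^(−3.8534) = 5.0000 + 0.021208 = 5.0212.
⟨E⟩ = Σ Eᵢ gᵢe^(−Eᵢ/kT) / Z = (0·5.0000 + 447·0.021208) / 5.0212 = 1.89 meV.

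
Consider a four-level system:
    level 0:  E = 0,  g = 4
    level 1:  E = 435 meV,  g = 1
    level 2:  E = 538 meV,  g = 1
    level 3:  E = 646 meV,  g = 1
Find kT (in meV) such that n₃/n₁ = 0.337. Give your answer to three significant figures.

194 meV

n₃/n₁ = (g₃/g₁) exp[−(E₃−E₁)/kT] = 0.337.
⇒ (E₃−E₁)/kT = ln((1/1)/0.337) = ln(2.9674) = 1.0877.
kT = 211 meV / 1.0877 = 194 meV.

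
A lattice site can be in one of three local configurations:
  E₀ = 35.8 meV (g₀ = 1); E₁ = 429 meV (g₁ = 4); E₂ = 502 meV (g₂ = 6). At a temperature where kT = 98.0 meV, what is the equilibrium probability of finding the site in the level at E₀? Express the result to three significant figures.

Eᵢ/kT = 0.36531, 4.3776, 5.1224.
Z = Σ gᵢe^(−Eᵢ/kT) = 1·e^(−0.36531) + 4·e^(−4.3776) + 6·e^(−5.1224) = 0.69398 + 0.050222 + 0.035770 = 0.77997.
P₀ = g₀ e^(−E₀/kT) / Z = 0.69398/0.77997 = 0.890.

0.890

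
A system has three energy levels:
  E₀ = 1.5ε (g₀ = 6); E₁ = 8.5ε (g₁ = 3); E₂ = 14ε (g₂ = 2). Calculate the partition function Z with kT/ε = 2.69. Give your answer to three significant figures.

Z = 3.57

Eᵢ/kT = 0.55762, 3.1599, 5.2045.
Z = Σ gᵢe^(−Eᵢ/kT) = 6·e^(−0.55762) + 3·e^(−3.1599) + 2·e^(−5.2045) = 3.4354 + 0.12729 + 0.010984 = 3.5737.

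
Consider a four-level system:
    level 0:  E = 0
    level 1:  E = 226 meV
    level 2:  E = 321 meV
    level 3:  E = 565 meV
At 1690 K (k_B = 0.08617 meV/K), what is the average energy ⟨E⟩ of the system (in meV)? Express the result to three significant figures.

70.7 meV

k_BT = 0.08617 × 1690 K = 145.63 meV.
Eᵢ/kT = 0, 1.5519, 2.2042, 3.8797.
Z = Σ e^(−Eᵢ/kT) = e^(−0) + e^(−1.5519) + e^(−2.2042) + e^(−3.8797) = 1.0000 + 0.21185 + 0.11034 + 0.020657 = 1.3428.
⟨E⟩ = Σ Eᵢ e^(−Eᵢ/kT) / Z = (0·1.0000 + 226·0.21185 + 321·0.11034 + 565·0.020657) / 1.3428 = 70.7 meV.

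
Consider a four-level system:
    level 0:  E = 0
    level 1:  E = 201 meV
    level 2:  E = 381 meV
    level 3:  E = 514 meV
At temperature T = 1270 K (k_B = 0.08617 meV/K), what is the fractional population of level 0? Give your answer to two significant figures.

0.83

k_BT = 0.08617 × 1270 K = 109.4 meV.
Eᵢ/kT = 0, 1.837, 3.483, 4.698.
Z = Σ e^(−Eᵢ/kT) = e^(−0) + e^(−1.837) + e^(−3.483) + e^(−4.698) = 1.000 + 0.1593 + 0.03072 + 0.009113 = 1.199.
P₀ = e^(−E₀/kT) / Z = 1.000/1.199 = 0.83.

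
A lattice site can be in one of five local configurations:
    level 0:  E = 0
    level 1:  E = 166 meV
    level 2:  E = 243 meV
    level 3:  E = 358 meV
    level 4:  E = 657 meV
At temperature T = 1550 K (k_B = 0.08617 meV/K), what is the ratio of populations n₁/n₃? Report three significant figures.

4.21

k_BT = 0.08617 × 1550 K = 133.56 meV.
n₁/n₃ = exp[−(E₁−E₃)/kT] = exp(−(-192 meV)/(133.56 meV)) = exp(1.4376) = 4.21.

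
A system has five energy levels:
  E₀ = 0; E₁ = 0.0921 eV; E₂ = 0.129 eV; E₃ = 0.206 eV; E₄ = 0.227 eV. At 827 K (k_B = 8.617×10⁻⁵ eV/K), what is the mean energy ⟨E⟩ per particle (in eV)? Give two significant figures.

k_BT = 8.617×10⁻⁵ × 827 K = 0.07126 eV.
Eᵢ/kT = 0, 1.292, 1.810, 2.891, 3.186.
Z = Σ e^(−Eᵢ/kT) = e^(−0) + e^(−1.292) + e^(−1.810) + e^(−2.891) + e^(−3.186) = 1.000 + 0.2747 + 0.1637 + 0.05552 + 0.04134 = 1.535.
⟨E⟩ = Σ Eᵢ e^(−Eᵢ/kT) / Z = (0·1.000 + 0.0921·0.2747 + 0.129·0.1637 + 0.206·0.05552 + 0.227·0.04134) / 1.535 = 0.044 eV.

0.044 eV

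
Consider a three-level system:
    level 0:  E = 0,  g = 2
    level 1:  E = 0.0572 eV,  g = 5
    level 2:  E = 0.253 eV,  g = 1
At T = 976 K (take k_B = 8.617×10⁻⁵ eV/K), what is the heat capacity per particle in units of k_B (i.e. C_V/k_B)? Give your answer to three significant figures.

k_BT = 8.617×10⁻⁵ × 976 K = 0.084102 eV.
Eᵢ/kT = 0, 0.68013, 3.0083.
Z = Σ gᵢe^(−Eᵢ/kT) = 2·e^(−0) + 5·e^(−0.68013) + 1·e^(−3.0083) = 2.0000 + 2.5328 + 0.049376 = 4.5822.
⟨E⟩ = 0.034343 eV, ⟨E²⟩ = 0.0024982 eV².
C_V/k_B = (⟨E²⟩ − ⟨E⟩²)/(kT)² = (0.0024982 − 0.0011794)/0.0070731 = 0.186.

0.186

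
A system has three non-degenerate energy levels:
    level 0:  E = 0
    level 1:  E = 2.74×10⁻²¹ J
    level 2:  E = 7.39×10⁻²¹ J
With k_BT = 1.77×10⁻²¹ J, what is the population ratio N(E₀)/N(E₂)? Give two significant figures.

65

n₀/n₂ = exp[−(E₀−E₂)/kT] = exp(−(-7.39 ×10⁻²¹ J)/(1.77 ×10⁻²¹ J)) = exp(4.175) = 65.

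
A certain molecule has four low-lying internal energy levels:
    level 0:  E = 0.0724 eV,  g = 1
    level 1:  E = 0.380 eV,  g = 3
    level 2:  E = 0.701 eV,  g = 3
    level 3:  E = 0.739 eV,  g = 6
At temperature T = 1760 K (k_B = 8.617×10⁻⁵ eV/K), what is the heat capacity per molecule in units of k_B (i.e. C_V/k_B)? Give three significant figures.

1.79

k_BT = 8.617×10⁻⁵ × 1760 K = 0.15166 eV.
Eᵢ/kT = 0.47738, 2.5056, 4.6222, 4.8727.
Z = Σ gᵢe^(−Eᵢ/kT) = 1·e^(−0.47738) + 3·e^(−2.5056) + 3·e^(−4.6222) + 6·e^(−4.8727) = 0.62041 + 0.24488 + 0.029493 + 0.045916 = 0.94070.
⟨E⟩ = 0.20472 eV, ⟨E²⟩ = 0.083110 eV².
C_V/k_B = (⟨E²⟩ − ⟨E⟩²)/(kT)² = (0.083110 − 0.041910)/0.023001 = 1.79.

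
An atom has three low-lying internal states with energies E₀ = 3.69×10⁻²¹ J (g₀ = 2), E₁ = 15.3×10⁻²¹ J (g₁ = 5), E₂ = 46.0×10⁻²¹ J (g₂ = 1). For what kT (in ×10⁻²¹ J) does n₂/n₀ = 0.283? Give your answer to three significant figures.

74.3 ×10⁻²¹ J

n₂/n₀ = (g₂/g₀) exp[−(E₂−E₀)/kT] = 0.283.
⇒ (E₂−E₀)/kT = ln((1/2)/0.283) = ln(1.7668) = 0.56917.
kT = 42.31 ×10⁻²¹ J / 0.56917 = 74.3 ×10⁻²¹ J.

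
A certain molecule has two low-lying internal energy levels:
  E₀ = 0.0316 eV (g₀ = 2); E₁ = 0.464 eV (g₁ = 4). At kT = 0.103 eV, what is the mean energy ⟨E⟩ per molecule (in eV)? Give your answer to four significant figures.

Eᵢ/kT = 0.306796, 4.50485.
Z = Σ gᵢe^(−Eᵢ/kT) = 2·e^(−0.306796) + 4·e^(−4.50485) = 1.47160 + 0.0442210 = 1.51582.
⟨E⟩ = Σ Eᵢ gᵢe^(−Eᵢ/kT) / Z = (0.0316·1.47160 + 0.464·0.0442210) / 1.51582 = 0.04421 eV.

0.04421 eV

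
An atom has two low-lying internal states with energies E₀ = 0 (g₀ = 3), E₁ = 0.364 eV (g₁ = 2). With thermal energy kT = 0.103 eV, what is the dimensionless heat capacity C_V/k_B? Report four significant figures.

Eᵢ/kT = 0, 3.53398.
Z = Σ gᵢe^(−Eᵢ/kT) = 3·e^(−0) + 2·e^(−3.53398) = 3.00000 + 0.0583770 = 3.05838.
⟨E⟩ = 0.00694787 eV, ⟨E²⟩ = 0.00252902 eV².
C_V/k_B = (⟨E²⟩ − ⟨E⟩²)/(kT)² = (0.00252902 − 0.0000482729)/0.0106090 = 0.2338.

0.2338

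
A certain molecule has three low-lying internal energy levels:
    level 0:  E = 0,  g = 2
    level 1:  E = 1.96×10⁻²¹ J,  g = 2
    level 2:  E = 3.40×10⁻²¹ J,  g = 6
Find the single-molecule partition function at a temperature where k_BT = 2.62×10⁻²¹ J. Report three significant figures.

Z = 4.59

Eᵢ/kT = 0, 0.74809, 1.2977.
Z = Σ gᵢe^(−Eᵢ/kT) = 2·e^(−0) + 2·e^(−0.74809) + 6·e^(−1.2977) = 2.0000 + 0.94654 + 1.6390 = 4.5855.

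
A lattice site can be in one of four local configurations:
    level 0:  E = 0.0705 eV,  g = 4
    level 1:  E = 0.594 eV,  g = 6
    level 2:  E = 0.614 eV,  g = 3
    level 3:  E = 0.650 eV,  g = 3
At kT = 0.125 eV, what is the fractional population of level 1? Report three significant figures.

Eᵢ/kT = 0.56400, 4.7520, 4.9120, 5.2000.
Z = Σ gᵢe^(−Eᵢ/kT) = 4·e^(−0.56400) + 6·e^(−4.7520) + 3·e^(−4.9120) + 3·e^(−5.2000) = 2.2757 + 0.051806 + 0.022073 + 0.016550 = 2.3661.
P₁ = g₁ e^(−E₁/kT) / Z = 0.051806/2.3661 = 0.0219.

0.0219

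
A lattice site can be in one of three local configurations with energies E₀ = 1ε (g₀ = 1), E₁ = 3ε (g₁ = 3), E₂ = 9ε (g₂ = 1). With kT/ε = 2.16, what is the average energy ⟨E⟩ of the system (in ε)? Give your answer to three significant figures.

2.16 ε

Eᵢ/kT = 0.46296, 1.3889, 4.1667.
Z = Σ gᵢe^(−Eᵢ/kT) = 1·e^(−0.46296) + 3·e^(−1.3889) + 1·e^(−4.1667) = 0.62942 + 0.74805 + 0.015503 = 1.3930.
⟨E⟩ = Σ Eᵢ gᵢe^(−Eᵢ/kT) / Z = (1·0.62942 + 3·0.74805 + 9·0.015503) / 1.3930 = 2.16 ε.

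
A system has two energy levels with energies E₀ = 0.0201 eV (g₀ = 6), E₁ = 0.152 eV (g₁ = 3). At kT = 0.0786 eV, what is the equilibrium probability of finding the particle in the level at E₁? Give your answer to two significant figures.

Eᵢ/kT = 0.2557, 1.934.
Z = Σ gᵢe^(−Eᵢ/kT) = 6·e^(−0.2557) + 3·e^(−1.934) = 4.646 + 0.4337 = 5.080.
P₁ = g₁ e^(−E₁/kT) / Z = 0.4337/5.080 = 0.085.

0.085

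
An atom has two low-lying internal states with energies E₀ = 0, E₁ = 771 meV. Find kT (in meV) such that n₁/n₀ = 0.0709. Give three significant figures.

291 meV

n₁/n₀ = exp[−(E₁−E₀)/kT] = 0.0709.
⇒ (E₁−E₀)/kT = ln(1/0.0709) = ln(14.104) = 2.6465.
kT = 771 meV / 2.6465 = 291 meV.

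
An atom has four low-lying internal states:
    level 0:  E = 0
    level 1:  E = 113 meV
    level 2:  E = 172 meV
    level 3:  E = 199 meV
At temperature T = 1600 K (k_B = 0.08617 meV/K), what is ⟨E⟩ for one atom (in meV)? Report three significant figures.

74.4 meV

k_BT = 0.08617 × 1600 K = 137.87 meV.
Eᵢ/kT = 0, 0.81961, 1.2476, 1.4434.
Z = Σ e^(−Eᵢ/kT) = e^(−0) + e^(−0.81961) + e^(−1.2476) + e^(−1.4434) = 1.0000 + 0.44060 + 0.28719 + 0.23612 = 1.9639.
⟨E⟩ = Σ Eᵢ e^(−Eᵢ/kT) / Z = (0·1.0000 + 113·0.44060 + 172·0.28719 + 199·0.23612) / 1.9639 = 74.4 meV.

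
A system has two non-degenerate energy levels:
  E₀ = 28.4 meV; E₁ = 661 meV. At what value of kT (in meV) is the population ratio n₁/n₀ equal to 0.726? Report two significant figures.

n₁/n₀ = exp[−(E₁−E₀)/kT] = 0.726.
⇒ (E₁−E₀)/kT = ln(1/0.726) = ln(1.377) = 0.3199.
kT = 632.6 meV / 0.3199 = 2000 meV.

2000 meV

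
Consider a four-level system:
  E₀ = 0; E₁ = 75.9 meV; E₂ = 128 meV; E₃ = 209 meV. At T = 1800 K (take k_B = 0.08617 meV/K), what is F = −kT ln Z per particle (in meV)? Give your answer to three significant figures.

-130 meV

k_BT = 0.08617 × 1800 K = 155.11 meV.
Eᵢ/kT = 0, 0.48933, 0.82522, 1.3474.
Z = Σ e^(−Eᵢ/kT) = e^(−0) + e^(−0.48933) + e^(−0.82522) + e^(−1.3474) = 1.0000 + 0.61304 + 0.43814 + 0.25992 = 2.3111.
F = −kT ln Z = −155.11 × ln(2.3111) = −155.11 × 0.83772 = -130 meV.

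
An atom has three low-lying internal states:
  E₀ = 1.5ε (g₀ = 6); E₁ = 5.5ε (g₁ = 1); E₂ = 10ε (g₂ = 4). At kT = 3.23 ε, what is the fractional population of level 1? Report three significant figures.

Eᵢ/kT = 0.46440, 1.7028, 3.0960.
Z = Σ gᵢe^(−Eᵢ/kT) = 6·e^(−0.46440) + 1·e^(−1.7028) + 4·e^(−3.0960) = 3.7711 + 0.18217 + 0.18092 = 4.1342.
P₁ = g₁ e^(−E₁/kT) / Z = 0.18217/4.1342 = 0.0441.

0.0441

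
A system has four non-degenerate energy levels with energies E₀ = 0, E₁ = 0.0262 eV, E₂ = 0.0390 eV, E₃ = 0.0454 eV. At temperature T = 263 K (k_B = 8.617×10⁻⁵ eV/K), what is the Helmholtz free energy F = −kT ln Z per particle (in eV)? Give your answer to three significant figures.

k_BT = 8.617×10⁻⁵ × 263 K = 0.022663 eV.
Eᵢ/kT = 0, 1.1561, 1.7209, 2.0033.
Z = Σ e^(−Eᵢ/kT) = e^(−0) + e^(−1.1561) + e^(−1.7209) + e^(−2.0033) = 1.0000 + 0.31471 + 0.17891 + 0.13489 = 1.6285.
F = −kT ln Z = −0.022663 × ln(1.6285) = −0.022663 × 0.48766 = -0.0111 eV.

-0.0111 eV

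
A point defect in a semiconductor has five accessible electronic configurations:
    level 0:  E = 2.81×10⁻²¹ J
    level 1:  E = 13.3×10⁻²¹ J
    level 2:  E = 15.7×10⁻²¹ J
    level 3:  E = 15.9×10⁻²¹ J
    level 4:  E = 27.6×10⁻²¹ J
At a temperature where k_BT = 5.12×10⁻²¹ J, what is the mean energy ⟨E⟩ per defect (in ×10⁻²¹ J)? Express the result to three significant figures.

Eᵢ/kT = 0.54883, 2.5977, 3.0664, 3.1055, 5.3906.
Z = Σ e^(−Eᵢ/kT) = e^(−0.54883) + e^(−2.5977) + e^(−3.0664) + e^(−3.1055) + e^(−5.3906) = 0.57763 + 0.074445 + 0.046589 + 0.044802 + 0.0045592 = 0.74803.
⟨E⟩ = Σ Eᵢ e^(−Eᵢ/kT) / Z = (2.81·0.57763 + 13.3·0.074445 + 15.7·0.046589 + 15.9·0.044802 + 27.6·0.0045592) / 0.74803 = 5.59 ×10⁻²¹ J.

5.59 ×10⁻²¹ J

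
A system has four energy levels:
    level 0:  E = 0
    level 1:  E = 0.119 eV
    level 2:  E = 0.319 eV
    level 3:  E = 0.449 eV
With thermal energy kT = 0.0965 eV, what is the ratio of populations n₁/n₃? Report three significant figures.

n₁/n₃ = exp[−(E₁−E₃)/kT] = exp(−(-0.330 eV)/(0.0965 eV)) = exp(3.4197) = 30.6.

30.6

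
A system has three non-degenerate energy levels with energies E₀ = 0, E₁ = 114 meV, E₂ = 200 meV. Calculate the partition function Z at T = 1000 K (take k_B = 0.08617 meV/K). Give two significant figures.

k_BT = 0.08617 × 1000 K = 86.17 meV.
Eᵢ/kT = 0, 1.323, 2.321.
Z = Σ e^(−Eᵢ/kT) = e^(−0) + e^(−1.323) + e^(−2.321) = 1.000 + 0.2663 + 0.09818 = 1.364.

Z = 1.4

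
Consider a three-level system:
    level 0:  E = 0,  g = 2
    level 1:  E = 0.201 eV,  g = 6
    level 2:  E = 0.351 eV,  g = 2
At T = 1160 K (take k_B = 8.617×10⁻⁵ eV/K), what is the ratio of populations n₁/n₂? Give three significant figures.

13.5

k_BT = 8.617×10⁻⁵ × 1160 K = 0.099957 eV.
n₁/n₂ = (g₁/g₂) exp[−(E₁−E₂)/kT] = (6/2) × exp(−(-0.150 eV)/(0.099957 eV)) = (6/2) × exp(1.5006) = 13.5.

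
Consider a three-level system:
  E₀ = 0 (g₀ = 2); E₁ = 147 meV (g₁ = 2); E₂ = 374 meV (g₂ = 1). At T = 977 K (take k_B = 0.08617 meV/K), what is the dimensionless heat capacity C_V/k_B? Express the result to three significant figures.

k_BT = 0.08617 × 977 K = 84.188 meV.
Eᵢ/kT = 0, 1.7461, 4.4424.
Z = Σ gᵢe^(−Eᵢ/kT) = 2·e^(−0) + 2·e^(−1.7461) + 1·e^(−4.4424) = 2.0000 + 0.34891 + 0.011768 = 2.3607.
⟨E⟩ = 23.591 meV, ⟨E²⟩ = 3891.1 meV².
C_V/k_B = (⟨E²⟩ − ⟨E⟩²)/(kT)² = (3891.1 − 556.54)/7087.6 = 0.470.

0.470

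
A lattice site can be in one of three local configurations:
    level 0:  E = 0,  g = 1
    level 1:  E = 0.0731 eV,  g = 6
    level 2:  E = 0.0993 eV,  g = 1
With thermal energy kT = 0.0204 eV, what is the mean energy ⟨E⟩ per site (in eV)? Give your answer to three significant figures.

Eᵢ/kT = 0, 3.5833, 4.8676.
Z = Σ gᵢe^(−Eᵢ/kT) = 1·e^(−0) + 6·e^(−3.5833) + 1·e^(−4.8676) = 1.0000 + 0.16670 + 0.0076918 = 1.1744.
⟨E⟩ = Σ Eᵢ gᵢe^(−Eᵢ/kT) / Z = (0·1.0000 + 0.0731·0.16670 + 0.0993·0.0076918) / 1.1744 = 0.0110 eV.

0.0110 eV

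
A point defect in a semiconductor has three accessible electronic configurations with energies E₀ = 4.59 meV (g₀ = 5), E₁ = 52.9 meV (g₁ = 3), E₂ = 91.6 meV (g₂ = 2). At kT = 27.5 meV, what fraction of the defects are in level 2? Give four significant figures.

0.01509

Eᵢ/kT = 0.166909, 1.92364, 3.33091.
Z = Σ gᵢe^(−Eᵢ/kT) = 5·e^(−0.166909) + 3·e^(−1.92364) + 2·e^(−3.33091) = 4.23138 + 0.438223 + 0.0715211 = 4.74112.
P₂ = g₂ e^(−E₂/kT) / Z = 0.0715211/4.74112 = 0.01509.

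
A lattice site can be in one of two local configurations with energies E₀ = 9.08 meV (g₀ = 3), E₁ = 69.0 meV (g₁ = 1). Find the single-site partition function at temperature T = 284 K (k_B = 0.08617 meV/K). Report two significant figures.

k_BT = 0.08617 × 284 K = 24.47 meV.
Eᵢ/kT = 0.3711, 2.820.
Z = Σ gᵢe^(−Eᵢ/kT) = 3·e^(−0.3711) + 1·e^(−2.820) = 2.070 + 0.05961 = 2.130.

Z = 2.1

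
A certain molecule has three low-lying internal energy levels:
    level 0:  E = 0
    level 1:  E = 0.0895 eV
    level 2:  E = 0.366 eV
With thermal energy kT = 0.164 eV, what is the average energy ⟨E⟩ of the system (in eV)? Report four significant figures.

Eᵢ/kT = 0, 0.545732, 2.23171.
Z = Σ e^(−Eᵢ/kT) = e^(−0) + e^(−0.545732) + e^(−2.23171) = 1.00000 + 0.579417 + 0.107345 = 1.68676.
⟨E⟩ = Σ Eᵢ e^(−Eᵢ/kT) / Z = (0·1.00000 + 0.0895·0.579417 + 0.366·0.107345) / 1.68676 = 0.05404 eV.

0.05404 eV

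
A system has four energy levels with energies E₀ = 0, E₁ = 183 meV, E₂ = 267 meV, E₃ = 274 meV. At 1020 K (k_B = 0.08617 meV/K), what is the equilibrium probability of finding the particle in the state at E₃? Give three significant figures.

0.0364

k_BT = 0.08617 × 1020 K = 87.893 meV.
Eᵢ/kT = 0, 2.0821, 3.0378, 3.1174.
Z = Σ e^(−Eᵢ/kT) = e^(−0) + e^(−2.0821) + e^(−3.0378) + e^(−3.1174) = 1.0000 + 0.12467 + 0.047940 + 0.044272 = 1.2169.
P₃ = e^(−E₃/kT) / Z = 0.044272/1.2169 = 0.0364.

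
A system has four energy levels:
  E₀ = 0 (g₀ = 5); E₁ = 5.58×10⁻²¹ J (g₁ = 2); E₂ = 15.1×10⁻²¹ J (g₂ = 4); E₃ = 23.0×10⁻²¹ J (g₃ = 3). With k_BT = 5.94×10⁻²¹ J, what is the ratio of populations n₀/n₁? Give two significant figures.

6.4

n₀/n₁ = (g₀/g₁) exp[−(E₀−E₁)/kT] = (5/2) × exp(−(-5.58 ×10⁻²¹ J)/(5.94 ×10⁻²¹ J)) = (5/2) × exp(0.9394) = 6.4.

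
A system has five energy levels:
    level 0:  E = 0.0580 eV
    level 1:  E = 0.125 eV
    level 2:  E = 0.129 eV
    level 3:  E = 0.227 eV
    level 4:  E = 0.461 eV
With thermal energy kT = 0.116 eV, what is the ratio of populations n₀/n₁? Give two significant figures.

n₀/n₁ = exp[−(E₀−E₁)/kT] = exp(−(-0.0670 eV)/(0.116 eV)) = exp(0.5776) = 1.8.

1.8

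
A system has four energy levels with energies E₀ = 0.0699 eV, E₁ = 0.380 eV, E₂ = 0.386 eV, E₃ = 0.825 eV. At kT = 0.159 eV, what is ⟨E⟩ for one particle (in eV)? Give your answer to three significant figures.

Eᵢ/kT = 0.43962, 2.3899, 2.4277, 5.1887.
Z = Σ e^(−Eᵢ/kT) = e^(−0.43962) + e^(−2.3899) + e^(−2.4277) + e^(−5.1887) = 0.64428 + 0.091639 + 0.088240 + 0.0055793 = 0.82974.
⟨E⟩ = Σ Eᵢ e^(−Eᵢ/kT) / Z = (0.0699·0.64428 + 0.380·0.091639 + 0.386·0.088240 + 0.825·0.0055793) / 0.82974 = 0.143 eV.

0.143 eV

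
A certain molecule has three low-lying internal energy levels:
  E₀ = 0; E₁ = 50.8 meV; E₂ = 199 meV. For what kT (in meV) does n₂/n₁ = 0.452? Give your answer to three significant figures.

n₂/n₁ = exp[−(E₂−E₁)/kT] = 0.452.
⇒ (E₂−E₁)/kT = ln(1/0.452) = ln(2.2124) = 0.79408.
kT = 148.2 meV / 0.79408 = 187 meV.

187 meV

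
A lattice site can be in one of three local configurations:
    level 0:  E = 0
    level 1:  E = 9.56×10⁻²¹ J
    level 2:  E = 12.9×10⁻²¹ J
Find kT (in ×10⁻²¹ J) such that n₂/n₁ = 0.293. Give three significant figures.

n₂/n₁ = exp[−(E₂−E₁)/kT] = 0.293.
⇒ (E₂−E₁)/kT = ln(1/0.293) = ln(3.4130) = 1.2276.
kT = 3.34 ×10⁻²¹ J / 1.2276 = 2.72 ×10⁻²¹ J.

2.72 ×10⁻²¹ J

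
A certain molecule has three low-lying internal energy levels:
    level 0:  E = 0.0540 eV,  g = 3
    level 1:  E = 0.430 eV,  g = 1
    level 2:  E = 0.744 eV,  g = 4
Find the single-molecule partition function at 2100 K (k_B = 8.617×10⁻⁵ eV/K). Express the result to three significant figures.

Z = 2.38

k_BT = 8.617×10⁻⁵ × 2100 K = 0.18096 eV.
Eᵢ/kT = 0.29841, 2.3762, 4.1114.
Z = Σ gᵢe^(−Eᵢ/kT) = 3·e^(−0.29841) + 1·e^(−2.3762) + 4·e^(−4.1114) = 2.2260 + 0.092903 + 0.065539 = 2.3844.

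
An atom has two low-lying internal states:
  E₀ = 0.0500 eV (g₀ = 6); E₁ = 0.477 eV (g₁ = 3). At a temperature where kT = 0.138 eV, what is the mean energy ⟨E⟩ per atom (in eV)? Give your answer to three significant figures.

Eᵢ/kT = 0.36232, 3.4565.
Z = Σ gᵢe^(−Eᵢ/kT) = 6·e^(−0.36232) + 3·e^(−3.4565) = 4.1764 + 0.094620 = 4.2710.
⟨E⟩ = Σ Eᵢ gᵢe^(−Eᵢ/kT) / Z = (0.0500·4.1764 + 0.477·0.094620) / 4.2710 = 0.0595 eV.

0.0595 eV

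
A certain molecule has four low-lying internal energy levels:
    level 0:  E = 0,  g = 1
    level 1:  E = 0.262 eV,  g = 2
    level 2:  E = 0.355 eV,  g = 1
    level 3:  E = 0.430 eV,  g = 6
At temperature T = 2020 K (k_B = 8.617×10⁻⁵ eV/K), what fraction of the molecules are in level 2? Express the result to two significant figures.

0.063

k_BT = 8.617×10⁻⁵ × 2020 K = 0.1741 eV.
Eᵢ/kT = 0, 1.505, 2.039, 2.470.
Z = Σ gᵢe^(−Eᵢ/kT) = 1·e^(−0) + 2·e^(−1.505) + 1·e^(−2.039) + 6·e^(−2.470) = 1.000 + 0.4440 + 0.1302 + 0.5075 = 2.082.
P₂ = g₂ e^(−E₂/kT) / Z = 0.1302/2.082 = 0.063.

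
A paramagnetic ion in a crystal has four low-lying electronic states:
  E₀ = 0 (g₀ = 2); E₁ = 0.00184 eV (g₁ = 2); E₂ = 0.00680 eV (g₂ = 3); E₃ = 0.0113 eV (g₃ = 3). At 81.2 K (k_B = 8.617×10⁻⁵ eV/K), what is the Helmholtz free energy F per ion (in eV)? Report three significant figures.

k_BT = 8.617×10⁻⁵ × 81.2 K = 0.0069970 eV.
Eᵢ/kT = 0, 0.26297, 0.97185, 1.6150.
Z = Σ gᵢe^(−Eᵢ/kT) = 2·e^(−0) + 2·e^(−0.26297) + 3·e^(−0.97185) + 3·e^(−1.6150) = 2.0000 + 1.5375 + 1.1351 + 0.59667 = 5.2693.
F = −kT ln Z = −0.0069970 × ln(5.2693) = −0.0069970 × 1.6619 = -0.0116 eV.

-0.0116 eV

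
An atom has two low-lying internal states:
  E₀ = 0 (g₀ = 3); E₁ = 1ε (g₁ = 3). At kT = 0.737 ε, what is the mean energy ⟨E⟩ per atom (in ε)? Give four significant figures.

Eᵢ/kT = 0, 1.35685.
Z = Σ gᵢe^(−Eᵢ/kT) = 3·e^(−0) + 3·e^(−1.35685) = 3.00000 + 0.772412 = 3.77241.
⟨E⟩ = Σ Eᵢ gᵢe^(−Eᵢ/kT) / Z = (0·3.00000 + 1·0.772412) / 3.77241 = 0.2048 ε.

0.2048 ε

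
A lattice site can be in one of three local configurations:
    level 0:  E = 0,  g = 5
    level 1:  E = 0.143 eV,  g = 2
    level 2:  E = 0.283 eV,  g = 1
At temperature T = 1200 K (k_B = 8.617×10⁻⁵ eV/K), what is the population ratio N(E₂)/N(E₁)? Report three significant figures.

0.129

k_BT = 8.617×10⁻⁵ × 1200 K = 0.10340 eV.
n₂/n₁ = (g₂/g₁) exp[−(E₂−E₁)/kT] = (1/2) × exp(−(0.140 eV)/(0.10340 eV)) = (1/2) × exp(-1.3540) = 0.129.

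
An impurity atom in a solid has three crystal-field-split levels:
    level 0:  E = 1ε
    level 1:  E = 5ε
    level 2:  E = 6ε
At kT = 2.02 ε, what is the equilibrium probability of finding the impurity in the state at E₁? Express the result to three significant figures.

Eᵢ/kT = 0.49505, 2.4752, 2.9703.
Z = Σ e^(−Eᵢ/kT) = e^(−0.49505) + e^(−2.4752) + e^(−2.9703) = 0.60954 + 0.084146 + 0.051288 = 0.74497.
P₁ = e^(−E₁/kT) / Z = 0.084146/0.74497 = 0.113.

0.113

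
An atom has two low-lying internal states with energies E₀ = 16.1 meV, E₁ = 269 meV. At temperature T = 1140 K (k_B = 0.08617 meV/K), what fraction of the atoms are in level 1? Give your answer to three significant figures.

k_BT = 0.08617 × 1140 K = 98.234 meV.
Eᵢ/kT = 0.16389, 2.7384.
Z = Σ e^(−Eᵢ/kT) = e^(−0.16389) + e^(−2.7384) = 0.84884 + 0.064674 = 0.91351.
P₁ = e^(−E₁/kT) / Z = 0.064674/0.91351 = 0.0708.

0.0708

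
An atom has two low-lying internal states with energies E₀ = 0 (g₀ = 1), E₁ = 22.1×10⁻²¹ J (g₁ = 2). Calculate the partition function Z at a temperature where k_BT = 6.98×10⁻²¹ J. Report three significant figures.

Z = 1.08

Eᵢ/kT = 0, 3.1662.
Z = Σ gᵢe^(−Eᵢ/kT) = 1·e^(−0) + 2·e^(−3.1662) = 1.0000 + 0.084327 = 1.0843.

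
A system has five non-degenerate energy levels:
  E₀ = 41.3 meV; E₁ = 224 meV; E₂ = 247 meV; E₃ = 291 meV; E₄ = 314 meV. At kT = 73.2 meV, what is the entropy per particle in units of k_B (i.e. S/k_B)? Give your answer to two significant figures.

0.66

Eᵢ/kT = 0.5642, 3.060, 3.374, 3.975, 4.290.
Z = Σ e^(−Eᵢ/kT) = e^(−0.5642) + e^(−3.060) + e^(−3.374) + e^(−3.975) + e^(−4.290) = 0.5688 + 0.04689 + 0.03425 + 0.01878 + 0.01370 = 0.6824.
⟨E⟩ = Σ EᵢPᵢ = 76.53 meV.
S/k_B = ln Z + ⟨E⟩/kT = ln(0.6824) + 76.53/73.2 = -0.3821 + 1.045 = 0.66.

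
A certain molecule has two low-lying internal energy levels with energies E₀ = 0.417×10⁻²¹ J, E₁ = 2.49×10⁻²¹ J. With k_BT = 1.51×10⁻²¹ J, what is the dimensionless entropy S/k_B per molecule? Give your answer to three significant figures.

0.503

Eᵢ/kT = 0.27616, 1.6490.
Z = Σ e^(−Eᵢ/kT) = e^(−0.27616) + e^(−1.6490) = 0.75869 + 0.19224 = 0.95093.
⟨E⟩ = Σ EᵢPᵢ = 0.83608 ×10⁻²¹ J.
S/k_B = ln Z + ⟨E⟩/kT = ln(0.95093) + 0.83608/1.51 = -0.050315 + 0.55370 = 0.503.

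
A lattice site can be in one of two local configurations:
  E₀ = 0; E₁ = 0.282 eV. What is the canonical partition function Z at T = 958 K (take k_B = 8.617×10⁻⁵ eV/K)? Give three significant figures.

Z = 1.03

k_BT = 8.617×10⁻⁵ × 958 K = 0.082551 eV.
Eᵢ/kT = 0, 3.4161.
Z = Σ e^(−Eᵢ/kT) = e^(−0) + e^(−3.4161) = 1.0000 + 0.032840 = 1.0328.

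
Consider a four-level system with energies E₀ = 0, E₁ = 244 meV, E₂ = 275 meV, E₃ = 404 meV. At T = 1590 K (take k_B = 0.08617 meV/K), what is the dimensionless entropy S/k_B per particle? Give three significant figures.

0.838

k_BT = 0.08617 × 1590 K = 137.01 meV.
Eᵢ/kT = 0, 1.7809, 2.0072, 2.9487.
Z = Σ e^(−Eᵢ/kT) = e^(−0) + e^(−1.7809) + e^(−2.0072) + e^(−2.9487) = 1.0000 + 0.16849 + 0.13436 + 0.052408 = 1.3553.
⟨E⟩ = Σ EᵢPᵢ = 73.219 meV.
S/k_B = ln Z + ⟨E⟩/kT = ln(1.3553) + 73.219/137.01 = 0.30402 + 0.53441 = 0.838.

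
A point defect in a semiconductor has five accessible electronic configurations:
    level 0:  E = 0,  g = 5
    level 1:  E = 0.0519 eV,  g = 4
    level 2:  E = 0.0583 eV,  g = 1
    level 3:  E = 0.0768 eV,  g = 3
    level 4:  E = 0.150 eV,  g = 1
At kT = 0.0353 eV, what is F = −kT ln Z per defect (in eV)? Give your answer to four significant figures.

-0.06589 eV

Eᵢ/kT = 0, 1.47025, 1.65156, 2.17564, 4.24929.
Z = Σ gᵢe^(−Eᵢ/kT) = 5·e^(−0) + 4·e^(−1.47025) + 1·e^(−1.65156) + 3·e^(−2.17564) + 1·e^(−4.24929) = 5.00000 + 0.919472 + 0.191751 + 0.340606 + 0.0142744 = 6.46610.
F = −kT ln Z = −0.0353 × ln(6.46610) = −0.0353 × 1.86657 = -0.06589 eV.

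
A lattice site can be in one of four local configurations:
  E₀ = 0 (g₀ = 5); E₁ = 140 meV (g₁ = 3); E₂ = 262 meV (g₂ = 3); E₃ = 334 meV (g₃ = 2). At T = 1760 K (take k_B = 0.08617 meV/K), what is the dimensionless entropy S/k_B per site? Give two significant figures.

k_BT = 0.08617 × 1760 K = 151.7 meV.
Eᵢ/kT = 0, 0.9229, 1.727, 2.202.
Z = Σ gᵢe^(−Eᵢ/kT) = 5·e^(−0) + 3·e^(−0.9229) + 3·e^(−1.727) + 2·e^(−2.202) = 5.000 + 1.192 + 0.5335 + 0.2212 = 6.947.
⟨E⟩ = Σ EᵢPᵢ = 54.78 meV.
S/k_B = ln Z + ⟨E⟩/kT = ln(6.947) + 54.78/151.7 = 1.938 + 0.3611 = 2.3.

2.3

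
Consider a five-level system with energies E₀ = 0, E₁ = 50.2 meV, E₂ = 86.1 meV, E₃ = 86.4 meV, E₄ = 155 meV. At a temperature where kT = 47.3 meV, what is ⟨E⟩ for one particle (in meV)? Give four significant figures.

Eᵢ/kT = 0, 1.06131, 1.82030, 1.82664, 3.27696.
Z = Σ e^(−Eᵢ/kT) = e^(−0) + e^(−1.06131) + e^(−1.82030) + e^(−1.82664) + e^(−3.27696) = 1.00000 + 0.346002 + 0.161977 + 0.160953 + 0.0377428 = 1.70667.
⟨E⟩ = Σ Eᵢ e^(−Eᵢ/kT) / Z = (0·1.00000 + 50.2·0.346002 + 86.1·0.161977 + 86.4·0.160953 + 155·0.0377428) / 1.70667 = 29.92 meV.

29.92 meV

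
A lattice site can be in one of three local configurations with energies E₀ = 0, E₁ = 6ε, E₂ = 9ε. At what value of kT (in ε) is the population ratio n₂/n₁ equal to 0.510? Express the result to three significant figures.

4.46 ε

n₂/n₁ = exp[−(E₂−E₁)/kT] = 0.510.
⇒ (E₂−E₁)/kT = ln(1/0.510) = ln(1.9608) = 0.67335.
kT = 3ε / 0.67335 = 4.46 ε.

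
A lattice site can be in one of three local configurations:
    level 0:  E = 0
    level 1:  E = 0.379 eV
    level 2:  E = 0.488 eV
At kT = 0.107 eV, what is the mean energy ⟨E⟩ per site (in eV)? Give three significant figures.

0.0155 eV

Eᵢ/kT = 0, 3.5421, 4.5607.
Z = Σ e^(−Eᵢ/kT) = e^(−0) + e^(−3.5421) + e^(−4.5607) = 1.0000 + 0.028952 + 0.010455 = 1.0394.
⟨E⟩ = Σ Eᵢ e^(−Eᵢ/kT) / Z = (0·1.0000 + 0.379·0.028952 + 0.488·0.010455) / 1.0394 = 0.0155 eV.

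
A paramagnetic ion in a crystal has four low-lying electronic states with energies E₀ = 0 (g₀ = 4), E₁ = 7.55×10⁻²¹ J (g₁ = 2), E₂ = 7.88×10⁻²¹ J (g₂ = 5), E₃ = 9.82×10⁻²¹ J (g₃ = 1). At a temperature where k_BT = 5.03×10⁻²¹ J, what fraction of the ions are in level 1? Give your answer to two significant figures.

0.079

Eᵢ/kT = 0, 1.501, 1.567, 1.952.
Z = Σ gᵢe^(−Eᵢ/kT) = 4·e^(−0) + 2·e^(−1.501) + 5·e^(−1.567) + 1·e^(−1.952) = 4.000 + 0.4458 + 1.043 + 0.1420 = 5.631.
P₁ = g₁ e^(−E₁/kT) / Z = 0.4458/5.631 = 0.079.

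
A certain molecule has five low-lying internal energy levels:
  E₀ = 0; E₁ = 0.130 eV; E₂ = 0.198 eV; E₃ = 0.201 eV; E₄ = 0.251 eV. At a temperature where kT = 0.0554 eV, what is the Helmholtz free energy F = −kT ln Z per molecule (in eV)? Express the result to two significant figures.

-0.0083 eV

Eᵢ/kT = 0, 2.347, 3.574, 3.628, 4.531.
Z = Σ e^(−Eᵢ/kT) = e^(−0) + e^(−2.347) + e^(−3.574) + e^(−3.628) + e^(−4.531) = 1.000 + 0.09566 + 0.02804 + 0.02657 + 0.01077 = 1.161.
F = −kT ln Z = −0.0554 × ln(1.161) = −0.0554 × 0.1493 = -0.0083 eV.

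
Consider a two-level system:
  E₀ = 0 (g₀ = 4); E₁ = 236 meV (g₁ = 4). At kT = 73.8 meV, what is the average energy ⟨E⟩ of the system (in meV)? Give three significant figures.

Eᵢ/kT = 0, 3.1978.
Z = Σ gᵢe^(−Eᵢ/kT) = 4·e^(−0) + 4·e^(−3.1978) = 4.0000 + 0.16341 = 4.1634.
⟨E⟩ = Σ Eᵢ gᵢe^(−Eᵢ/kT) / Z = (0·4.0000 + 236·0.16341) / 4.1634 = 9.26 meV.

9.26 meV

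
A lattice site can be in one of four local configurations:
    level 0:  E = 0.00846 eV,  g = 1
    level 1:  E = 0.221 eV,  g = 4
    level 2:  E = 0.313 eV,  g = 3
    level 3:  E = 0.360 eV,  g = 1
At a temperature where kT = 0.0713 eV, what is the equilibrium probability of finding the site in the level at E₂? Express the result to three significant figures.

0.0335

Eᵢ/kT = 0.11865, 3.0996, 4.3899, 5.0491.
Z = Σ gᵢe^(−Eᵢ/kT) = 1·e^(−0.11865) + 4·e^(−3.0996) + 3·e^(−4.3899) + 1·e^(−5.0491) = 0.88812 + 0.18027 + 0.037206 + 0.0064151 = 1.1120.
P₂ = g₂ e^(−E₂/kT) / Z = 0.037206/1.1120 = 0.0335.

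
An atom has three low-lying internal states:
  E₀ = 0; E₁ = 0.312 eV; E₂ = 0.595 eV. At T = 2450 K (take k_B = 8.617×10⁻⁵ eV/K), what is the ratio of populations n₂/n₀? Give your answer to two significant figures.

0.060

k_BT = 8.617×10⁻⁵ × 2450 K = 0.2111 eV.
n₂/n₀ = exp[−(E₂−E₀)/kT] = exp(−(0.595 eV)/(0.2111 eV)) = exp(-2.819) = 0.060.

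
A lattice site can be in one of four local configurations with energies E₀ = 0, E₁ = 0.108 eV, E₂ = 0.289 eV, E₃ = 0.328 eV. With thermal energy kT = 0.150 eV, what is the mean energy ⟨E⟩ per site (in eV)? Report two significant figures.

Eᵢ/kT = 0, 0.7200, 1.927, 2.187.
Z = Σ e^(−Eᵢ/kT) = e^(−0) + e^(−0.7200) + e^(−1.927) + e^(−2.187) = 1.000 + 0.4868 + 0.1456 + 0.1123 = 1.745.
⟨E⟩ = Σ Eᵢ e^(−Eᵢ/kT) / Z = (0·1.000 + 0.108·0.4868 + 0.289·0.1456 + 0.328·0.1123) / 1.745 = 0.075 eV.

0.075 eV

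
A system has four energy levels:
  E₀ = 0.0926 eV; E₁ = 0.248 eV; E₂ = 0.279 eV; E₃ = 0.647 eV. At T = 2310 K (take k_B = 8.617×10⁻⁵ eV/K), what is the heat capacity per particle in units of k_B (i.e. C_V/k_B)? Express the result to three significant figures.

0.356

k_BT = 8.617×10⁻⁵ × 2310 K = 0.19905 eV.
Eᵢ/kT = 0.46521, 1.2459, 1.4017, 3.2504.
Z = Σ e^(−Eᵢ/kT) = e^(−0.46521) + e^(−1.2459) + e^(−1.4017) + e^(−3.2504) = 0.62800 + 0.28768 + 0.24618 + 0.038759 = 1.2006.
⟨E⟩ = 0.18596 eV, ⟨E²⟩ = 0.048697 eV².
C_V/k_B = (⟨E²⟩ − ⟨E⟩²)/(kT)² = (0.048697 − 0.034581)/0.039621 = 0.356.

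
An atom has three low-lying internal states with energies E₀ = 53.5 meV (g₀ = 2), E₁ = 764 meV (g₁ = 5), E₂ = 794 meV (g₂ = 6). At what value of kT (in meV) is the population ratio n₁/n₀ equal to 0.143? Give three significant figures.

n₁/n₀ = (g₁/g₀) exp[−(E₁−E₀)/kT] = 0.143.
⇒ (E₁−E₀)/kT = ln((5/2)/0.143) = ln(17.483) = 2.8612.
kT = 710.5 meV / 2.8612 = 248 meV.

248 meV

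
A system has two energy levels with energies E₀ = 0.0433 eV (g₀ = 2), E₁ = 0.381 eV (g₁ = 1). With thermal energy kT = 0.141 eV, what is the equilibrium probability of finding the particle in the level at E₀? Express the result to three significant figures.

0.956

Eᵢ/kT = 0.30709, 2.7021.
Z = Σ gᵢe^(−Eᵢ/kT) = 2·e^(−0.30709) + 1·e^(−2.7021) = 1.4712 + 0.067065 = 1.5383.
P₀ = g₀ e^(−E₀/kT) / Z = 1.4712/1.5383 = 0.956.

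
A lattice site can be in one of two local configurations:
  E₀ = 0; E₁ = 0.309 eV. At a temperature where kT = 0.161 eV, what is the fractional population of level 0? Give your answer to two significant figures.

0.87

Eᵢ/kT = 0, 1.919.
Z = Σ e^(−Eᵢ/kT) = e^(−0) + e^(−1.919) = 1.000 + 0.1468 = 1.147.
P₀ = e^(−E₀/kT) / Z = 1.000/1.147 = 0.87.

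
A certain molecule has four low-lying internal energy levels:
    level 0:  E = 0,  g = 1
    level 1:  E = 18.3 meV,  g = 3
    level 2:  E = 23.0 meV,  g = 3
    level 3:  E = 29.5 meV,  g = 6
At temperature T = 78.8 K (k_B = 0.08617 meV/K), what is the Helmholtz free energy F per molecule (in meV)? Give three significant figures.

k_BT = 0.08617 × 78.8 K = 6.7902 meV.
Eᵢ/kT = 0, 2.6951, 3.3872, 4.3445.
Z = Σ gᵢe^(−Eᵢ/kT) = 1·e^(−0) + 3·e^(−2.6951) + 3·e^(−3.3872) + 6·e^(−4.3445) = 1.0000 + 0.20261 + 0.10141 + 0.077868 = 1.3819.
F = −kT ln Z = −6.7902 × ln(1.3819) = −6.7902 × 0.32346 = -2.20 meV.

-2.20 meV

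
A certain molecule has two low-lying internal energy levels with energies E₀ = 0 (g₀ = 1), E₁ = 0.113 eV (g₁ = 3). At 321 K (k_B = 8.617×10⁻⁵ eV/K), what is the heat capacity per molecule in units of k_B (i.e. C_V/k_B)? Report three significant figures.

0.763

k_BT = 8.617×10⁻⁵ × 321 K = 0.027661 eV.
Eᵢ/kT = 0, 4.0852.
Z = Σ gᵢe^(−Eᵢ/kT) = 1·e^(−0) + 3·e^(−4.0852) = 1.0000 + 0.050459 = 1.0505.
⟨E⟩ = 0.0054278 eV, ⟨E²⟩ = 0.00061334 eV².
C_V/k_B = (⟨E²⟩ − ⟨E⟩²)/(kT)² = (0.00061334 − 0.000029461)/0.00076513 = 0.763.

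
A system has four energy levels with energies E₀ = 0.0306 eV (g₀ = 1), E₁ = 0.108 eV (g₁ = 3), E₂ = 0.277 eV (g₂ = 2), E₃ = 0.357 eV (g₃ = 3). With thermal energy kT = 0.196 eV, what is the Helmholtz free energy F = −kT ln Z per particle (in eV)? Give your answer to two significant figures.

Eᵢ/kT = 0.1561, 0.5510, 1.413, 1.821.
Z = Σ gᵢe^(−Eᵢ/kT) = 1·e^(−0.1561) + 3·e^(−0.5510) + 2·e^(−1.413) + 3·e^(−1.821) = 0.8555 + 1.729 + 0.4868 + 0.4856 = 3.557.
F = −kT ln Z = −0.196 × ln(3.557) = −0.196 × 1.269 = -0.25 eV.

-0.25 eV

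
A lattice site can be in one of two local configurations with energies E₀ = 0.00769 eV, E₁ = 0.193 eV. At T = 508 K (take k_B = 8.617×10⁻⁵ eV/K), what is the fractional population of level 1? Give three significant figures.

k_BT = 8.617×10⁻⁵ × 508 K = 0.043774 eV.
Eᵢ/kT = 0.17568, 4.4090.
Z = Σ e^(−Eᵢ/kT) = e^(−0.17568) + e^(−4.4090) = 0.83889 + 0.012167 = 0.85106.
P₁ = e^(−E₁/kT) / Z = 0.012167/0.85106 = 0.0143.

0.0143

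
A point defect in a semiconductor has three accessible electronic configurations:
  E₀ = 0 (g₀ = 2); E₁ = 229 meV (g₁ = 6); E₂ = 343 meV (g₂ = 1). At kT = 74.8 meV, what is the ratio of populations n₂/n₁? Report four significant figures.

0.03630

n₂/n₁ = (g₂/g₁) exp[−(E₂−E₁)/kT] = (1/6) × exp(−(114 meV)/(74.8 meV)) = (1/6) × exp(-1.52406) = 0.03630.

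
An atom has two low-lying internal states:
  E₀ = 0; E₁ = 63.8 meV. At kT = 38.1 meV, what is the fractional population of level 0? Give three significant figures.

Eᵢ/kT = 0, 1.6745.
Z = Σ e^(−Eᵢ/kT) = e^(−0) + e^(−1.6745) = 1.0000 + 0.18740 = 1.1874.
P₀ = e^(−E₀/kT) / Z = 1.0000/1.1874 = 0.842.

0.842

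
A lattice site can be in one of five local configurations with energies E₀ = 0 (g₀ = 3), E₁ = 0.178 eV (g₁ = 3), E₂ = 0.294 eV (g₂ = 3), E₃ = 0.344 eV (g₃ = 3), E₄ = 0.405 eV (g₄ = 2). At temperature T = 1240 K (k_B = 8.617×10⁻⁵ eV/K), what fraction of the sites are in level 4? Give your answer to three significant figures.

0.0115

k_BT = 8.617×10⁻⁵ × 1240 K = 0.10685 eV.
Eᵢ/kT = 0, 1.6659, 2.7515, 3.2195, 3.7904.
Z = Σ gᵢe^(−Eᵢ/kT) = 3·e^(−0) + 3·e^(−1.6659) + 3·e^(−2.7515) + 3·e^(−3.2195) + 2·e^(−3.7904) = 3.0000 + 0.56706 + 0.19150 + 0.11993 + 0.045173 = 3.9237.
P₄ = g₄ e^(−E₄/kT) / Z = 0.045173/3.9237 = 0.0115.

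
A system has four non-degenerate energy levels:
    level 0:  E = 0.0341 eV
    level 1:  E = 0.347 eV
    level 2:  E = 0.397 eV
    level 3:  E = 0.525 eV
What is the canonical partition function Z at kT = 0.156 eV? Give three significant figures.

Eᵢ/kT = 0.21859, 2.2244, 2.5449, 3.3654.
Z = Σ e^(−Eᵢ/kT) = e^(−0.21859) + e^(−2.2244) + e^(−2.5449) + e^(−3.3654) = 0.80365 + 0.10813 + 0.078481 + 0.034548 = 1.0248.

Z = 1.02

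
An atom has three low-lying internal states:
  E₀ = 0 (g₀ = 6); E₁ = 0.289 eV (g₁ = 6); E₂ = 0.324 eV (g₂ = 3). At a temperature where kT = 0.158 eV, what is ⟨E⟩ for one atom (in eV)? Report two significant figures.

0.055 eV

Eᵢ/kT = 0, 1.829, 2.051.
Z = Σ gᵢe^(−Eᵢ/kT) = 6·e^(−0) + 6·e^(−1.829) + 3·e^(−2.051) = 6.000 + 0.9634 + 0.3858 = 7.349.
⟨E⟩ = Σ Eᵢ gᵢe^(−Eᵢ/kT) / Z = (0·6.000 + 0.289·0.9634 + 0.324·0.3858) / 7.349 = 0.055 eV.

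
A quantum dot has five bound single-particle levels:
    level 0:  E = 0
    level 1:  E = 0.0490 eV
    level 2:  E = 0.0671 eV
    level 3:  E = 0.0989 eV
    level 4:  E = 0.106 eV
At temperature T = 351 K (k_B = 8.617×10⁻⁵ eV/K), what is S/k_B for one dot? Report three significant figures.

0.894

k_BT = 8.617×10⁻⁵ × 351 K = 0.030246 eV.
Eᵢ/kT = 0, 1.6200, 2.2185, 3.2699, 3.5046.
Z = Σ e^(−Eᵢ/kT) = e^(−0) + e^(−1.6200) + e^(−2.2185) + e^(−3.2699) + e^(−3.5046) = 1.0000 + 0.19790 + 0.10877 + 0.038010 + 0.030059 = 1.3747.
⟨E⟩ = Σ EᵢPᵢ = 0.017415 eV.
S/k_B = ln Z + ⟨E⟩/kT = ln(1.3747) + 0.017415/0.030246 = 0.31824 + 0.57578 = 0.894.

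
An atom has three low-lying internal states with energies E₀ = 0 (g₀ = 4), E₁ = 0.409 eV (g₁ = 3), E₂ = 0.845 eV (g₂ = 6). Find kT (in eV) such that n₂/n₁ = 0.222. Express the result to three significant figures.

n₂/n₁ = (g₂/g₁) exp[−(E₂−E₁)/kT] = 0.222.
⇒ (E₂−E₁)/kT = ln((6/3)/0.222) = ln(9.0090) = 2.1982.
kT = 0.436 eV / 2.1982 = 0.198 eV.

0.198 eV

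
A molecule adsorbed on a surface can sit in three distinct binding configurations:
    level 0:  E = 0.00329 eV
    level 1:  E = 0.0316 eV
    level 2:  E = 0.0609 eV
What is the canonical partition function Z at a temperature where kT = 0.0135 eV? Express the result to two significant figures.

Eᵢ/kT = 0.2437, 2.341, 4.511.
Z = Σ e^(−Eᵢ/kT) = e^(−0.2437) + e^(−2.341) + e^(−4.511) = 0.7837 + 0.09623 + 0.01099 = 0.8909.

Z = 0.89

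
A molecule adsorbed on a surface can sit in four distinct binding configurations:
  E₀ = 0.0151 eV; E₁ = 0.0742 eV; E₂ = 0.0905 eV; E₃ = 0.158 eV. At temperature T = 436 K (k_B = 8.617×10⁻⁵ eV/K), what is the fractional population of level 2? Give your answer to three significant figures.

0.0985

k_BT = 8.617×10⁻⁵ × 436 K = 0.037570 eV.
Eᵢ/kT = 0.40192, 1.9750, 2.4088, 4.2055.
Z = Σ e^(−Eᵢ/kT) = e^(−0.40192) + e^(−1.9750) + e^(−2.4088) + e^(−4.2055) = 0.66903 + 0.13876 + 0.089923 + 0.014913 = 0.91263.
P₂ = e^(−E₂/kT) / Z = 0.089923/0.91263 = 0.0985.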